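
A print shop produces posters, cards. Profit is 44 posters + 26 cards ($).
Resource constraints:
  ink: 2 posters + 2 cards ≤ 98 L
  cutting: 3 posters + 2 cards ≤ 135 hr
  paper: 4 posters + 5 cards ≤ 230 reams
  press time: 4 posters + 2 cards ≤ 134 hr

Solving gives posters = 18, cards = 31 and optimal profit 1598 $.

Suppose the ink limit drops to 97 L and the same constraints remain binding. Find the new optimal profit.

Check each constraint at x*: ink 98/98 (tight); cutting 116/135 (slack 19); paper 227/230 (slack 3); press time 134/134 (tight).
Slack constraints have shadow price 0 (complementary slackness).
Dual feasibility on the basic columns requires 2·y_ink + 4·y_press time = 44, 2·y_ink + 2·y_press time = 26.
This yields shadow prices y_ink = 4, y_press time = 9.
Δz = y_ink·Δb = 4 × (-1) = -4, so new z* = 1598 − 4 = 1594.

1594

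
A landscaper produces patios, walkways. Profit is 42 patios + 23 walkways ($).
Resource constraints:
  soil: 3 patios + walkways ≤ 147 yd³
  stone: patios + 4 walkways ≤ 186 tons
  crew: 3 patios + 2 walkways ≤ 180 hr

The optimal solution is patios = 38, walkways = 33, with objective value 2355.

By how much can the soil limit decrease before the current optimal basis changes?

Binding constraints: soil, crew. The basis is B = [[3,1],[3,2]] with det 3.
Per unit decrease in soil, x* moves by d = (-0.6667, 1).
The basis stays optimal until stone becomes binding; allowable decrease = 4.8 yd³.

4.8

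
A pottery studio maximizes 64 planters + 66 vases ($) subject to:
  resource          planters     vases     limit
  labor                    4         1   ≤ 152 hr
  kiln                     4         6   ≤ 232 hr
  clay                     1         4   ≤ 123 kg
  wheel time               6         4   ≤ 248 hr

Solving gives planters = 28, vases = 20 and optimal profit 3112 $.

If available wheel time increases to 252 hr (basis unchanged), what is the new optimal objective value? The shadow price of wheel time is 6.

Δb = 4, so new z* = 3112 + (6)·(4) = 3112 + 24 = 3136.

3136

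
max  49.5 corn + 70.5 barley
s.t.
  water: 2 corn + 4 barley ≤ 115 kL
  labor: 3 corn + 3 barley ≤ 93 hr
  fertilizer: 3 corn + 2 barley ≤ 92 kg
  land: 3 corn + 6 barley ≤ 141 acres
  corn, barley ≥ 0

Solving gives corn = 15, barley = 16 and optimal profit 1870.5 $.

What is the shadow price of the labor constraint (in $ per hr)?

9.5

Check each constraint at x*: water 94/115 (slack 21); labor 93/93 (tight); fertilizer 77/92 (slack 15); land 141/141 (tight).
By complementary slackness, y = 0 for the non-binding constraints.
Dual feasibility on the basic columns requires 3·y_labor + 3·y_land = 49.5, 3·y_labor + 6·y_land = 70.5.
→ y_labor = 9.5 and y_land = 7.
Shadow price of labor = 9.5.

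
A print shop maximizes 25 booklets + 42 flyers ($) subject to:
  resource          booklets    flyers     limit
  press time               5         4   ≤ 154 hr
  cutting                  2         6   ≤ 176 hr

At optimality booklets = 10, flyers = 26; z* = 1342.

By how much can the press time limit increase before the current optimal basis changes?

286

Binding constraints: press time, cutting. The basis is B = [[5,4],[2,6]] with det 22.
Per unit increase in press time, x* moves by d = (0.2727, -0.0909).
The basis stays optimal until flyers reaches 0; allowable increase = 286 hr.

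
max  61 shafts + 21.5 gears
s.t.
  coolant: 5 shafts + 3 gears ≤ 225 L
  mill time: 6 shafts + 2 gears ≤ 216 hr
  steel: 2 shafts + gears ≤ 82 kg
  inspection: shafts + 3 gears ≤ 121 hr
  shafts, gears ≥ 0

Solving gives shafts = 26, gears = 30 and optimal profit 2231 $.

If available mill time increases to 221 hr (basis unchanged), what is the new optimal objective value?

Check each constraint at x*: coolant 220/225 (slack 5); mill time 216/216 (tight); steel 82/82 (tight); inspection 116/121 (slack 5).
By complementary slackness, y = 0 for the non-binding constraints.
From A_Bᵀ y = c: 6·y_mill time + 2·y_steel = 61; 2·y_mill time + 1·y_steel = 21.5.
This yields shadow prices y_mill time = 9, y_steel = 3.5.
Δz = y_mill time·Δb = 9 × (5) = 45, so new z* = 2231 + 45 = 2276.

2276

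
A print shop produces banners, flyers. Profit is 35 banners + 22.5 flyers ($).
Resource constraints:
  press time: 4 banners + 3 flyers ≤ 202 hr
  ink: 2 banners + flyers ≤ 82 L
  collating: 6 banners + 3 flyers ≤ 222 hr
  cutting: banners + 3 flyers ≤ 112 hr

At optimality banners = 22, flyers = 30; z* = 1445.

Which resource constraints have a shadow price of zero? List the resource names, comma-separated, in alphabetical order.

press time: 178/202 (slack 24)
ink: 74/82 (slack 8)
collating: 222/222 (binding)
cutting: 112/112 (binding)
By complementary slackness, a constraint with positive slack has shadow price 0 → ink, press time.

ink, press time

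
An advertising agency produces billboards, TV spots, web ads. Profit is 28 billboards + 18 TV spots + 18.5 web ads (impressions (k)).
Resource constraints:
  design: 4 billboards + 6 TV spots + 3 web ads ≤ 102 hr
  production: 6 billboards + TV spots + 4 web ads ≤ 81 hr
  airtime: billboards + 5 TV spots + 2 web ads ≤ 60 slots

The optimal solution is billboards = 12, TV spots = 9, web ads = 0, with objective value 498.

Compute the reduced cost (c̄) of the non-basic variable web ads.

-1

Binding: design and production. Non-binding: airtime (3 unused).
Slack constraints have shadow price 0 (complementary slackness).
The binding rows give the dual system: 4·y_design + 6·y_production = 28 and 6·y_design + 1·y_production = 18.
Solving: y_design = 2.5, y_production = 3.
Reduced cost of web ads: c₃ − yᵀa₃ = 18.5 − (2.5·3 + 3·4) = 18.5 − 19.5 = -1.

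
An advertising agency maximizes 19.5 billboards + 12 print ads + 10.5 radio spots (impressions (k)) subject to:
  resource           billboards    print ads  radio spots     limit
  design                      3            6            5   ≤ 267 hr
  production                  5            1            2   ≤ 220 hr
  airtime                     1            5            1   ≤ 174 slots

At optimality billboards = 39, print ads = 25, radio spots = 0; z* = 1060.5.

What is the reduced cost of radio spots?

-3

Check each constraint at x*: design 267/267 (tight); production 220/220 (tight); airtime 164/174 (slack 10).
By complementary slackness, y = 0 for the non-binding constraint.
Dual feasibility on the basic columns requires 3·y_design + 5·y_production = 19.5, 6·y_design + 1·y_production = 12.
This yields shadow prices y_design = 1.5, y_production = 3.
Reduced cost of radio spots: c₃ − yᵀa₃ = 10.5 − (1.5·5 + 3·2) = 10.5 − 13.5 = -3.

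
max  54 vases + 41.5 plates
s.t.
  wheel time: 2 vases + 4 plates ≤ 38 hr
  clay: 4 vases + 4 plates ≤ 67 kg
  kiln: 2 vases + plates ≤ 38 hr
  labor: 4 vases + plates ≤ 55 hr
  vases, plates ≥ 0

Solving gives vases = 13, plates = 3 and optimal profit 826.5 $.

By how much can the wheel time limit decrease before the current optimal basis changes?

Binding constraints: wheel time, labor. The basis is B = [[2,4],[4,1]] with det -14.
Per unit decrease in wheel time, x* moves by d = (0.0714, -0.2857).
The basis stays optimal until plates reaches 0; allowable decrease = 10.5 hr.

10.5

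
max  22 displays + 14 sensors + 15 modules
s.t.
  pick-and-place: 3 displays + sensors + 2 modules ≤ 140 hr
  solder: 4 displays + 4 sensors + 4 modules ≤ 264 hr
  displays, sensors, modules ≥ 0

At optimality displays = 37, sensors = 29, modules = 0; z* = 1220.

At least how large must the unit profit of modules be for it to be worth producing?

18

Check each constraint at x*: pick-and-place 140/140 (tight); solder 264/264 (tight).
Dual feasibility on the basic columns requires 3·y_pick-and-place + 4·y_solder = 22, 1·y_pick-and-place + 4·y_solder = 14.
This yields shadow prices y_pick-and-place = 4, y_solder = 2.5.
modules enters the basis when its profit ≥ yᵀa₃ = 4·2 + 2.5·4 = 18.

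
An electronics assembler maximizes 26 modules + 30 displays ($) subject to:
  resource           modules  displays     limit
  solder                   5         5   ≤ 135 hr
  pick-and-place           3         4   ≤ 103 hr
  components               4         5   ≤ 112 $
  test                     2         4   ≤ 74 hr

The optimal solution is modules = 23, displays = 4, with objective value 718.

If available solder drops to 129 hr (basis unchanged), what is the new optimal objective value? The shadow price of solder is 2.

706

Δb = -6, so new z* = 718 + (2)·(-6) = 718 − 12 = 706.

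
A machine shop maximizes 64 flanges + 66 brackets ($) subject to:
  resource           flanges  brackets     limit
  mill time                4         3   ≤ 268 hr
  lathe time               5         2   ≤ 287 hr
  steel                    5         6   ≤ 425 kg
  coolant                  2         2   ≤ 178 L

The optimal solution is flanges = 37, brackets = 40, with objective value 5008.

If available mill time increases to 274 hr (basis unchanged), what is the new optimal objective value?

5044

Check each constraint at x*: mill time 268/268 (tight); lathe time 265/287 (slack 22); steel 425/425 (tight); coolant 154/178 (slack 24).
Since lathe time, coolant are not tight, their duals are 0.
The binding rows give the dual system: 4·y_mill time + 5·y_steel = 64 and 3·y_mill time + 6·y_steel = 66.
This yields shadow prices y_mill time = 6, y_steel = 8.
Δz = y_mill time·Δb = 6 × (6) = 36, so new z* = 5008 + 36 = 5044.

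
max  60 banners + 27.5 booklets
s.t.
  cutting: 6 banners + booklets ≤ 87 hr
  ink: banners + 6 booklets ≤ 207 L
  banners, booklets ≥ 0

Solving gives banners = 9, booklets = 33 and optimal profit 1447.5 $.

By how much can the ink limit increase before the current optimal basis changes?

315

Binding constraints: cutting, ink. The basis is B = [[6,1],[1,6]] with det 35.
Per unit increase in ink, x* moves by d = (-0.0286, 0.1714).
The basis stays optimal until banners reaches 0; allowable increase = 315 L.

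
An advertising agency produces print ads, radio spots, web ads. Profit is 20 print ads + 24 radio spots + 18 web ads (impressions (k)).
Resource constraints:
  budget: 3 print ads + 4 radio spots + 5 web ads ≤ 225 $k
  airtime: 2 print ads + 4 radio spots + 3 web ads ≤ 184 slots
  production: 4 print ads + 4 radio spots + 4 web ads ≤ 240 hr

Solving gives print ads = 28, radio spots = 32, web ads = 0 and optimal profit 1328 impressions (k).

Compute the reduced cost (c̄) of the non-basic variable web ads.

Binding: airtime and production. Non-binding: budget (13 unused).
By complementary slackness, y = 0 for the non-binding constraint.
From A_Bᵀ y = c: 2·y_airtime + 4·y_production = 20; 4·y_airtime + 4·y_production = 24.
→ y_airtime = 2 and y_production = 4.
Reduced cost of web ads: c₃ − yᵀa₃ = 18 − (2·3 + 4·4) = 18 − 22 = -4.

-4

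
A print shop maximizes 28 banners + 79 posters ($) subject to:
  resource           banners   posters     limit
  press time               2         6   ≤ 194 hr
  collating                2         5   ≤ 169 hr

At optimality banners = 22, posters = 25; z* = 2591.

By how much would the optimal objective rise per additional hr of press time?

At the optimum: press time uses 194 of 194 (binding); collating uses 169 of 169 (binding).
From A_Bᵀ y = c: 2·y_press time + 2·y_collating = 28; 6·y_press time + 5·y_collating = 79.
→ y_press time = 9 and y_collating = 5.
Shadow price of press time = 9.

9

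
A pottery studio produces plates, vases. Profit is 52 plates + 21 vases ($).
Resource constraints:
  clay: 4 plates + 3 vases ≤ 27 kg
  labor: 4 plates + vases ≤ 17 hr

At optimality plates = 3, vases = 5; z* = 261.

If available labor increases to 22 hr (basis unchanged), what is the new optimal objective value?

306

Check each constraint at x*: clay 27/27 (tight); labor 17/17 (tight).
From A_Bᵀ y = c: 4·y_clay + 4·y_labor = 52; 3·y_clay + 1·y_labor = 21.
This yields shadow prices y_clay = 4, y_labor = 9.
Δz = y_labor·Δb = 9 × (5) = 45, so new z* = 261 + 45 = 306.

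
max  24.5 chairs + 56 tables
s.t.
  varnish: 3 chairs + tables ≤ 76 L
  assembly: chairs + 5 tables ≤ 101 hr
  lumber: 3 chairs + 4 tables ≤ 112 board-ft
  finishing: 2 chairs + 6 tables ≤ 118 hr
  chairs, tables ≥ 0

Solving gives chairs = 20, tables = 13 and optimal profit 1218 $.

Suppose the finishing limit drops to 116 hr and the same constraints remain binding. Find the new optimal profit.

1204

Check each constraint at x*: varnish 73/76 (slack 3); assembly 85/101 (slack 16); lumber 112/112 (tight); finishing 118/118 (tight).
Since varnish, assembly are not tight, their duals are 0.
The binding rows give the dual system: 3·y_lumber + 2·y_finishing = 24.5 and 4·y_lumber + 6·y_finishing = 56.
This yields shadow prices y_lumber = 3.5, y_finishing = 7.
Δz = y_finishing·Δb = 7 × (-2) = -14, so new z* = 1218 − 14 = 1204.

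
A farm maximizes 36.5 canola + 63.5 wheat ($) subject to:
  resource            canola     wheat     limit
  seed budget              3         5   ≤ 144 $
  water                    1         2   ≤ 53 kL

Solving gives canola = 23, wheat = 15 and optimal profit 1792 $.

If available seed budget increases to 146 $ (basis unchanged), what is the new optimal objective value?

At the optimum: seed budget uses 144 of 144 (binding); water uses 53 of 53 (binding).
Dual feasibility on the basic columns requires 3·y_seed budget + 1·y_water = 36.5, 5·y_seed budget + 2·y_water = 63.5.
This yields shadow prices y_seed budget = 9.5, y_water = 8.
Δz = y_seed budget·Δb = 9.5 × (2) = 19, so new z* = 1792 + 19 = 1811.

1811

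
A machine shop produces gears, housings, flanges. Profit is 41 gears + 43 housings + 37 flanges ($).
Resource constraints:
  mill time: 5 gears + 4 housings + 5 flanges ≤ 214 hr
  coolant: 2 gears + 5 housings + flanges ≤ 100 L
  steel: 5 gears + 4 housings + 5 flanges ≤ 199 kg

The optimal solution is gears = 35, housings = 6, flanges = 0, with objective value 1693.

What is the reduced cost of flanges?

-1

At the optimum: mill time uses 199 of 214 (slack = 15); coolant uses 100 of 100 (binding); steel uses 199 of 199 (binding).
Slack constraints have shadow price 0 (complementary slackness).
Dual feasibility on the basic columns requires 2·y_coolant + 5·y_steel = 41, 5·y_coolant + 4·y_steel = 43.
This yields shadow prices y_coolant = 3, y_steel = 7.
Reduced cost of flanges: c₃ − yᵀa₃ = 37 − (3·1 + 7·5) = 37 − 38 = -1.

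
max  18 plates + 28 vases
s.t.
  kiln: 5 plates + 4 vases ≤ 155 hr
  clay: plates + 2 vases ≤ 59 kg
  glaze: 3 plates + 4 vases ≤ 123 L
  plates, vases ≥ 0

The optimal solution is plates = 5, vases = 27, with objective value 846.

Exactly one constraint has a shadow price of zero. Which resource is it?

kiln: 133/155 (slack 22)
clay: 59/59 (binding)
glaze: 123/123 (binding)
By complementary slackness, a constraint with positive slack has shadow price 0 → kiln.

kiln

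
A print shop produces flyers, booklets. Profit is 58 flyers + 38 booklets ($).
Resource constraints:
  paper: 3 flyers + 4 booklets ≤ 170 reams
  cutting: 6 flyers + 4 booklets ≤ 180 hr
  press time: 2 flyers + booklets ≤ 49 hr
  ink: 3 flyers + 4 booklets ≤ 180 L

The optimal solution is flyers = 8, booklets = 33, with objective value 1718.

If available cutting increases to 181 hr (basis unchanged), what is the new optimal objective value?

1727

Check each constraint at x*: paper 156/170 (slack 14); cutting 180/180 (tight); press time 49/49 (tight); ink 156/180 (slack 24).
Since paper, ink are not tight, their duals are 0.
Dual feasibility on the basic columns requires 6·y_cutting + 2·y_press time = 58, 4·y_cutting + 1·y_press time = 38.
This yields shadow prices y_cutting = 9, y_press time = 2.
Δz = y_cutting·Δb = 9 × (1) = 9, so new z* = 1718 + 9 = 1727.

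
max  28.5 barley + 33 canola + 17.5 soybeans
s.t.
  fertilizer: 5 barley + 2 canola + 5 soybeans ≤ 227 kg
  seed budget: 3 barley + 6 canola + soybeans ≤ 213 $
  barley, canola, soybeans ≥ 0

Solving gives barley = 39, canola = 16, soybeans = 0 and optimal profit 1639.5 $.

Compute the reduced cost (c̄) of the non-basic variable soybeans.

Check each constraint at x*: fertilizer 227/227 (tight); seed budget 213/213 (tight).
From A_Bᵀ y = c: 5·y_fertilizer + 3·y_seed budget = 28.5; 2·y_fertilizer + 6·y_seed budget = 33.
This yields shadow prices y_fertilizer = 3, y_seed budget = 4.5.
Reduced cost of soybeans: c₃ − yᵀa₃ = 17.5 − (3·5 + 4.5·1) = 17.5 − 19.5 = -2.

-2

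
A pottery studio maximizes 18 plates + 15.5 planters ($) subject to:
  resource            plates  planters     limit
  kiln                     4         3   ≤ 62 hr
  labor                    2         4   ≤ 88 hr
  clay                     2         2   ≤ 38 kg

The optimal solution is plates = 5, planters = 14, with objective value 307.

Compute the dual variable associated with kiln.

Check each constraint at x*: kiln 62/62 (tight); labor 66/88 (slack 22); clay 38/38 (tight).
Slack constraints have shadow price 0 (complementary slackness).
The binding rows give the dual system: 4·y_kiln + 2·y_clay = 18 and 3·y_kiln + 2·y_clay = 15.5.
This yields shadow prices y_kiln = 2.5, y_clay = 4.
Shadow price of kiln = 2.5.

2.5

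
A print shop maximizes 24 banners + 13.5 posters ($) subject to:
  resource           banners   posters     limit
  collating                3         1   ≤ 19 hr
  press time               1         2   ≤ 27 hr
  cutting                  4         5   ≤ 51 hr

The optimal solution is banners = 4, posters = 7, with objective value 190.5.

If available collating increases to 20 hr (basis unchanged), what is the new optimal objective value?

At the optimum: collating uses 19 of 19 (binding); press time uses 18 of 27 (slack = 9); cutting uses 51 of 51 (binding).
Slack constraints have shadow price 0 (complementary slackness).
The binding rows give the dual system: 3·y_collating + 4·y_cutting = 24 and 1·y_collating + 5·y_cutting = 13.5.
→ y_collating = 6 and y_cutting = 1.5.
Δz = y_collating·Δb = 6 × (1) = 6, so new z* = 190.5 + 6 = 196.5.

196.5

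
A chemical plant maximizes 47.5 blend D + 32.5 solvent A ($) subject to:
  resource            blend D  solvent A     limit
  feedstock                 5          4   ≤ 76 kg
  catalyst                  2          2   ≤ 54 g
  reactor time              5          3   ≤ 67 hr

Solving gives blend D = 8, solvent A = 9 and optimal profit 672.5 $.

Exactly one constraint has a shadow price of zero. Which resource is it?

catalyst

feedstock: 76/76 (binding)
catalyst: 34/54 (slack 20)
reactor time: 67/67 (binding)
By complementary slackness, a constraint with positive slack has shadow price 0 → catalyst.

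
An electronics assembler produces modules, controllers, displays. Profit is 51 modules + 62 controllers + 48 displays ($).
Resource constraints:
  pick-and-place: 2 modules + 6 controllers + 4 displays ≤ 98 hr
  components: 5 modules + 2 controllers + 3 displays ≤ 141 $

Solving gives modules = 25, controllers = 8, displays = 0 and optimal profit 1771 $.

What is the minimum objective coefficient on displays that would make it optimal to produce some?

At the optimum: pick-and-place uses 98 of 98 (binding); components uses 141 of 141 (binding).
From A_Bᵀ y = c: 2·y_pick-and-place + 5·y_components = 51; 6·y_pick-and-place + 2·y_components = 62.
→ y_pick-and-place = 8 and y_components = 7.
displays enters the basis when its profit ≥ yᵀa₃ = 8·4 + 7·3 = 53.

53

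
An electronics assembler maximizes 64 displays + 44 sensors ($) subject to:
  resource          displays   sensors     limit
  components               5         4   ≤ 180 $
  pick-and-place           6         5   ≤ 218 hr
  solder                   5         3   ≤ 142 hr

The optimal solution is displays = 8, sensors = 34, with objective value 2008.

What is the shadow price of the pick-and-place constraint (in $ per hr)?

4

Binding: pick-and-place and solder. Non-binding: components (4 unused).
By complementary slackness, y = 0 for the non-binding constraint.
From A_Bᵀ y = c: 6·y_pick-and-place + 5·y_solder = 64; 5·y_pick-and-place + 3·y_solder = 44.
Solving: y_pick-and-place = 4, y_solder = 8.
Shadow price of pick-and-place = 4.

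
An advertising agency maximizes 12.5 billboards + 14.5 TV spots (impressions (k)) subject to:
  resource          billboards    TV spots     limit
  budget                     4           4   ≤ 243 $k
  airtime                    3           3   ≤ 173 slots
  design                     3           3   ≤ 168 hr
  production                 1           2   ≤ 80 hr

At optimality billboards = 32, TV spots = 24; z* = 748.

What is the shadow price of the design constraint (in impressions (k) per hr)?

3.5

Check each constraint at x*: budget 224/243 (slack 19); airtime 168/173 (slack 5); design 168/168 (tight); production 80/80 (tight).
Since budget, airtime are not tight, their duals are 0.
From A_Bᵀ y = c: 3·y_design + 1·y_production = 12.5; 3·y_design + 2·y_production = 14.5.
Solving: y_design = 3.5, y_production = 2.
Shadow price of design = 3.5.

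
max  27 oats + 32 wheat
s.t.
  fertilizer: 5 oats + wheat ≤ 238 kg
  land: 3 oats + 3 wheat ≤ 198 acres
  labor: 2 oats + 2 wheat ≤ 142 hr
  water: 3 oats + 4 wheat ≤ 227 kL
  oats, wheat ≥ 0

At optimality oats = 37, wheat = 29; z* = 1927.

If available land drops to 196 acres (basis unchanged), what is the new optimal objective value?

1919

Check each constraint at x*: fertilizer 214/238 (slack 24); land 198/198 (tight); labor 132/142 (slack 10); water 227/227 (tight).
By complementary slackness, y = 0 for the non-binding constraints.
Dual feasibility on the basic columns requires 3·y_land + 3·y_water = 27, 3·y_land + 4·y_water = 32.
This yields shadow prices y_land = 4, y_water = 5.
Δz = y_land·Δb = 4 × (-2) = -8, so new z* = 1927 − 8 = 1919.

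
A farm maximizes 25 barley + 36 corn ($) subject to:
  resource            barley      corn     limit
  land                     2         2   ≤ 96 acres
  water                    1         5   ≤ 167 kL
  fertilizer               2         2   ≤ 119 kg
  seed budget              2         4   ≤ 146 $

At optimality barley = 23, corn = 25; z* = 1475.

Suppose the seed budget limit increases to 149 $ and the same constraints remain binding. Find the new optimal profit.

Check each constraint at x*: land 96/96 (tight); water 148/167 (slack 19); fertilizer 96/119 (slack 23); seed budget 146/146 (tight).
By complementary slackness, y = 0 for the non-binding constraints.
From A_Bᵀ y = c: 2·y_land + 2·y_seed budget = 25; 2·y_land + 4·y_seed budget = 36.
Solving: y_land = 7, y_seed budget = 5.5.
Δz = y_seed budget·Δb = 5.5 × (3) = 16.5, so new z* = 1475 + 16.5 = 1491.5.

1491.5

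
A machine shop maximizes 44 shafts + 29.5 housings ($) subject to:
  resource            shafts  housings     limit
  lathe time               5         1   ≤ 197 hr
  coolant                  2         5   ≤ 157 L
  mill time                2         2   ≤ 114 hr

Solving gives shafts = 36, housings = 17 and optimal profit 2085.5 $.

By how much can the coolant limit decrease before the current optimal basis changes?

Binding constraints: lathe time, coolant. The basis is B = [[5,1],[2,5]] with det 23.
Per unit decrease in coolant, x* moves by d = (0.0435, -0.2174).
The basis stays optimal until housings reaches 0; allowable decrease = 78.2 L.

78.2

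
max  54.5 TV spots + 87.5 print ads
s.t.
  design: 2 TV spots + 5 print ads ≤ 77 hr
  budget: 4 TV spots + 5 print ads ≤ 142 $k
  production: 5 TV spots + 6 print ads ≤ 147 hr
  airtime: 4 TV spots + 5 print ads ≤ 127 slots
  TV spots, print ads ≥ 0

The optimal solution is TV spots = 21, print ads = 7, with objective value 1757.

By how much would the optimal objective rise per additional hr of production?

7.5

At the optimum: design uses 77 of 77 (binding); budget uses 119 of 142 (slack = 23); production uses 147 of 147 (binding); airtime uses 119 of 127 (slack = 8).
Since budget, airtime are not tight, their duals are 0.
From A_Bᵀ y = c: 2·y_design + 5·y_production = 54.5; 5·y_design + 6·y_production = 87.5.
→ y_design = 8.5 and y_production = 7.5.
Shadow price of production = 7.5.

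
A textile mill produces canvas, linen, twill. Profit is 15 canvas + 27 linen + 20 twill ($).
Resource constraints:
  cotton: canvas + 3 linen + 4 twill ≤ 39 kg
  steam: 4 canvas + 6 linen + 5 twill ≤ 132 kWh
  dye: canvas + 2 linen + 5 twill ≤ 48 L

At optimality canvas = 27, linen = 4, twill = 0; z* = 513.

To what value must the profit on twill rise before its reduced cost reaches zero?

27

At the optimum: cotton uses 39 of 39 (binding); steam uses 132 of 132 (binding); dye uses 35 of 48 (slack = 13).
Since dye is not tight, its dual is 0.
Dual feasibility on the basic columns requires 1·y_cotton + 4·y_steam = 15, 3·y_cotton + 6·y_steam = 27.
Solving: y_cotton = 3, y_steam = 3.
twill enters the basis when its profit ≥ yᵀa₃ = 3·4 + 3·5 = 27.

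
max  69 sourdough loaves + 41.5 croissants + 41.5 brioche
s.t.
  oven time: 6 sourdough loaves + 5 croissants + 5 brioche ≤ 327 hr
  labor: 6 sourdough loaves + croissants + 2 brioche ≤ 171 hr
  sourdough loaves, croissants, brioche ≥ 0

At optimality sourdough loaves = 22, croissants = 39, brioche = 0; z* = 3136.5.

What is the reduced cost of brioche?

Check each constraint at x*: oven time 327/327 (tight); labor 171/171 (tight).
Dual feasibility on the basic columns requires 6·y_oven time + 6·y_labor = 69, 5·y_oven time + 1·y_labor = 41.5.
Solving: y_oven time = 7.5, y_labor = 4.
Reduced cost of brioche: c₃ − yᵀa₃ = 41.5 − (7.5·5 + 4·2) = 41.5 − 45.5 = -4.

-4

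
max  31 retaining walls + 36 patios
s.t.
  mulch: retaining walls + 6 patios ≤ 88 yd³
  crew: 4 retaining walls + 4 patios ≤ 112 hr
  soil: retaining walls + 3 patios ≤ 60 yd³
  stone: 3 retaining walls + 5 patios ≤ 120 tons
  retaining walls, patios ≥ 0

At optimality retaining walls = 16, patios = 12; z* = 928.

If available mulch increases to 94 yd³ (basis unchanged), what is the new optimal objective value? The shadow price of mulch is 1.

Δb = 6, so new z* = 928 + (1)·(6) = 928 + 6 = 934.

934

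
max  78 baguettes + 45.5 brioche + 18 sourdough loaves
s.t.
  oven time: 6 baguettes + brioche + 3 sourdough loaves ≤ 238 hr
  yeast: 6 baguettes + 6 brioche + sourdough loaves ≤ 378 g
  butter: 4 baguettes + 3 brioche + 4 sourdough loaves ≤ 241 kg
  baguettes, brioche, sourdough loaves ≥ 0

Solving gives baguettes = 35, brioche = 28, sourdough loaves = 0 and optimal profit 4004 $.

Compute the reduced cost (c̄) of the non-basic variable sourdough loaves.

-8

At the optimum: oven time uses 238 of 238 (binding); yeast uses 378 of 378 (binding); butter uses 224 of 241 (slack = 17).
Since butter is not tight, its dual is 0.
From A_Bᵀ y = c: 6·y_oven time + 6·y_yeast = 78; 1·y_oven time + 6·y_yeast = 45.5.
This yields shadow prices y_oven time = 6.5, y_yeast = 6.5.
Reduced cost of sourdough loaves: c₃ − yᵀa₃ = 18 − (6.5·3 + 6.5·1) = 18 − 26 = -8.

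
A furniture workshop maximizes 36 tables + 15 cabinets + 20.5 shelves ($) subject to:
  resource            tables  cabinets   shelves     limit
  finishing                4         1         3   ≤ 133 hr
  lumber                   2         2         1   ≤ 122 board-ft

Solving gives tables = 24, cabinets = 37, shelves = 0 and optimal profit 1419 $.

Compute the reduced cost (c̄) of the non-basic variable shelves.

Both finishing and lumber are binding at x*.
From A_Bᵀ y = c: 4·y_finishing + 2·y_lumber = 36; 1·y_finishing + 2·y_lumber = 15.
→ y_finishing = 7 and y_lumber = 4.
Reduced cost of shelves: c₃ − yᵀa₃ = 20.5 − (7·3 + 4·1) = 20.5 − 25 = -4.5.

-4.5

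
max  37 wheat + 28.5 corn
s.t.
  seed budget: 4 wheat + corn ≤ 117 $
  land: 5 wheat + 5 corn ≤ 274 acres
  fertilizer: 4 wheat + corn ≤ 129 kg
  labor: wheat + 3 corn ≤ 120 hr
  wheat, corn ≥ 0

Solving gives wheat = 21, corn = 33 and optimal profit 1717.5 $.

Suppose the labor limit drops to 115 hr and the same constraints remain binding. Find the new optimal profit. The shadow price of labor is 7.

Δb = -5, so new z* = 1717.5 + (7)·(-5) = 1717.5 − 35 = 1682.5.

1682.5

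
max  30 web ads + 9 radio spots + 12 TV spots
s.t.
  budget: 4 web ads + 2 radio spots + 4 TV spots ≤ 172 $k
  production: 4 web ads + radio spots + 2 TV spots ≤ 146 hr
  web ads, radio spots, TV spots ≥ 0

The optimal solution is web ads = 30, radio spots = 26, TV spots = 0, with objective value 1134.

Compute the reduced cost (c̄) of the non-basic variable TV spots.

At the optimum: budget uses 172 of 172 (binding); production uses 146 of 146 (binding).
From A_Bᵀ y = c: 4·y_budget + 4·y_production = 30; 2·y_budget + 1·y_production = 9.
Solving: y_budget = 1.5, y_production = 6.
Reduced cost of TV spots: c₃ − yᵀa₃ = 12 − (1.5·4 + 6·2) = 12 − 18 = -6.

-6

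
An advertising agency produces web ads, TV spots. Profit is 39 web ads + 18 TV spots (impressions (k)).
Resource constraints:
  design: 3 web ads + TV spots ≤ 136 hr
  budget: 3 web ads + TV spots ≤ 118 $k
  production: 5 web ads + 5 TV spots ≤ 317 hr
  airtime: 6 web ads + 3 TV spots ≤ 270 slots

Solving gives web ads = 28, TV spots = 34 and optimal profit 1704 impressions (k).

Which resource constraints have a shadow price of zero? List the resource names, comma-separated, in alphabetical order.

design: 118/136 (slack 18)
budget: 118/118 (binding)
production: 310/317 (slack 7)
airtime: 270/270 (binding)
By complementary slackness, a constraint with positive slack has shadow price 0 → design, production.

design, production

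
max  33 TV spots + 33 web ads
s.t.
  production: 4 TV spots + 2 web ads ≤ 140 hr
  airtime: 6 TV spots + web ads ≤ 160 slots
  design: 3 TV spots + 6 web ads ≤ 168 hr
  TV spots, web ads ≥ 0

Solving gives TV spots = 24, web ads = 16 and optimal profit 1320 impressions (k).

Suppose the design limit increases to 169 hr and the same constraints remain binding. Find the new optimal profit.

Check each constraint at x*: production 128/140 (slack 12); airtime 160/160 (tight); design 168/168 (tight).
Since production is not tight, its dual is 0.
From A_Bᵀ y = c: 6·y_airtime + 3·y_design = 33; 1·y_airtime + 6·y_design = 33.
This yields shadow prices y_airtime = 3, y_design = 5.
Δz = y_design·Δb = 5 × (1) = 5, so new z* = 1320 + 5 = 1325.

1325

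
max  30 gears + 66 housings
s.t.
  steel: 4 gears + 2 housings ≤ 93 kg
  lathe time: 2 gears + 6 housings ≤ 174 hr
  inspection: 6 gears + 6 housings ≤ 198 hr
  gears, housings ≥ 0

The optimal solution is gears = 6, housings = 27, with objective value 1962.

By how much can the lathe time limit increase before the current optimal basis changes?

24

Binding constraints: lathe time, inspection. The basis is B = [[2,6],[6,6]] with det -24.
Per unit increase in lathe time, x* moves by d = (-0.25, 0.25).
The basis stays optimal until gears reaches 0; allowable increase = 24 hr.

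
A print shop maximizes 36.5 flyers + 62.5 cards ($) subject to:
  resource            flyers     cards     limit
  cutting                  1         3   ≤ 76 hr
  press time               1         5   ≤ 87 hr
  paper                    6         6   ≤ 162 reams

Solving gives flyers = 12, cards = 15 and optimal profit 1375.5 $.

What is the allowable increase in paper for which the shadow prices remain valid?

228

Binding constraints: press time, paper. The basis is B = [[1,5],[6,6]] with det -24.
Per unit increase in paper, x* moves by d = (0.2083, -0.0417).
The basis stays optimal until cutting becomes binding; allowable increase = 228 reams.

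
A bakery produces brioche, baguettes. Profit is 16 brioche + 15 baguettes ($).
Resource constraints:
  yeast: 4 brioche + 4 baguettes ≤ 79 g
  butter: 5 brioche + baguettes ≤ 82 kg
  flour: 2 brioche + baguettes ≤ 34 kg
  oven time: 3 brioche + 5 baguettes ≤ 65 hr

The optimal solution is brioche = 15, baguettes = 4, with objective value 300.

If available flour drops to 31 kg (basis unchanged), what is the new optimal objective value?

Check each constraint at x*: yeast 76/79 (slack 3); butter 79/82 (slack 3); flour 34/34 (tight); oven time 65/65 (tight).
Slack constraints have shadow price 0 (complementary slackness).
Dual feasibility on the basic columns requires 2·y_flour + 3·y_oven time = 16, 1·y_flour + 5·y_oven time = 15.
Solving: y_flour = 5, y_oven time = 2.
Δz = y_flour·Δb = 5 × (-3) = -15, so new z* = 300 − 15 = 285.

285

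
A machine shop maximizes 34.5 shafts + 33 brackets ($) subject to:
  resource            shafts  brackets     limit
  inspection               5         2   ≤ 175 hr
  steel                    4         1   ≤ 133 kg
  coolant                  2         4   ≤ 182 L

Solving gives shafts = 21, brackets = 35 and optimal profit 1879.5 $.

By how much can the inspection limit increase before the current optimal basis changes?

Binding constraints: inspection, coolant. The basis is B = [[5,2],[2,4]] with det 16.
Per unit increase in inspection, x* moves by d = (0.25, -0.125).
The basis stays optimal until steel becomes binding; allowable increase = 16 hr.

16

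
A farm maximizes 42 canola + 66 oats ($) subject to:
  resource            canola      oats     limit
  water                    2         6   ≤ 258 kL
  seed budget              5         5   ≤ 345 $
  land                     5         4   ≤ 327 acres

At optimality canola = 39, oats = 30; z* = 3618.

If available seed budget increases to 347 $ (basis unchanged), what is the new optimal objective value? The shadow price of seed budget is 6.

3630

Δb = 2, so new z* = 3618 + (6)·(2) = 3618 + 12 = 3630.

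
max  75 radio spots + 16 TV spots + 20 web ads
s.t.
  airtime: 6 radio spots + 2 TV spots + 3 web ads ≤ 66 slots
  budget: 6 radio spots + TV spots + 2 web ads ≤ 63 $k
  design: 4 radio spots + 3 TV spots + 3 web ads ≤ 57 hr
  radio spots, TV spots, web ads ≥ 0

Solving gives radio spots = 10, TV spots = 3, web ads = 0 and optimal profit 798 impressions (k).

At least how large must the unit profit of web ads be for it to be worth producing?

Check each constraint at x*: airtime 66/66 (tight); budget 63/63 (tight); design 49/57 (slack 8).
By complementary slackness, y = 0 for the non-binding constraint.
From A_Bᵀ y = c: 6·y_airtime + 6·y_budget = 75; 2·y_airtime + 1·y_budget = 16.
Solving: y_airtime = 3.5, y_budget = 9.
web ads enters the basis when its profit ≥ yᵀa₃ = 3.5·3 + 9·2 = 28.5.

28.5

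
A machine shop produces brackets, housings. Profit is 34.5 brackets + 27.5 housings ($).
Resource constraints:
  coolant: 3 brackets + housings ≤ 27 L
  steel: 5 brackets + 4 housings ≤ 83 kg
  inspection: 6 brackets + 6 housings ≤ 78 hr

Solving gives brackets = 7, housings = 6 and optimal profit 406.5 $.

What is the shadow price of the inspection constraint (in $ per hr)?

At the optimum: coolant uses 27 of 27 (binding); steel uses 59 of 83 (slack = 24); inspection uses 78 of 78 (binding).
Since steel is not tight, its dual is 0.
Dual feasibility on the basic columns requires 3·y_coolant + 6·y_inspection = 34.5, 1·y_coolant + 6·y_inspection = 27.5.
This yields shadow prices y_coolant = 3.5, y_inspection = 4.
Shadow price of inspection = 4.

4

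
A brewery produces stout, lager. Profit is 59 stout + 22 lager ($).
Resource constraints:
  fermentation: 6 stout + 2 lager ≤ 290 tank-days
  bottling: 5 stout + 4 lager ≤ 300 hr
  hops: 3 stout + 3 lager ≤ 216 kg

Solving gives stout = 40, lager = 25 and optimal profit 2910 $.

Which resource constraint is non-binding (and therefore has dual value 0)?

hops

fermentation: 290/290 (binding)
bottling: 300/300 (binding)
hops: 195/216 (slack 21)
By complementary slackness, a constraint with positive slack has shadow price 0 → hops.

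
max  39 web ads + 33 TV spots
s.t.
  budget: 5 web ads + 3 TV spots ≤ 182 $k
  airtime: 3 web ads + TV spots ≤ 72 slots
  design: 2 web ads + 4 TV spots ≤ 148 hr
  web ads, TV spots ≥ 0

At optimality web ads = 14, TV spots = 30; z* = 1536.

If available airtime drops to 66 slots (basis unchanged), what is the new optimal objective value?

Check each constraint at x*: budget 160/182 (slack 22); airtime 72/72 (tight); design 148/148 (tight).
By complementary slackness, y = 0 for the non-binding constraint.
Dual feasibility on the basic columns requires 3·y_airtime + 2·y_design = 39, 1·y_airtime + 4·y_design = 33.
Solving: y_airtime = 9, y_design = 6.
Δz = y_airtime·Δb = 9 × (-6) = -54, so new z* = 1536 − 54 = 1482.

1482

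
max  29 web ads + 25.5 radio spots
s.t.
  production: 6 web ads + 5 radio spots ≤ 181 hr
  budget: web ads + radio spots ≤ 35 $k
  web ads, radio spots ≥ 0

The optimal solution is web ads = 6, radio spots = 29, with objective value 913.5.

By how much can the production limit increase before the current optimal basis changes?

29

Binding constraints: production, budget. The basis is B = [[6,5],[1,1]] with det 1.
Per unit increase in production, x* moves by d = (1, -1).
The basis stays optimal until radio spots reaches 0; allowable increase = 29 hr.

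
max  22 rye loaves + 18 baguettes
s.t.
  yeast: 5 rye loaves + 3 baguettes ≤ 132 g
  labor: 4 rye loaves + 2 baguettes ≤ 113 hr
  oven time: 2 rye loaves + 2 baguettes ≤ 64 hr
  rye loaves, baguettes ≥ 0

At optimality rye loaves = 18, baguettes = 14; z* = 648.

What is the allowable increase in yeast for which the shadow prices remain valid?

13

Binding constraints: yeast, oven time. The basis is B = [[5,3],[2,2]] with det 4.
Per unit increase in yeast, x* moves by d = (0.5, -0.5).
The basis stays optimal until labor becomes binding; allowable increase = 13 g.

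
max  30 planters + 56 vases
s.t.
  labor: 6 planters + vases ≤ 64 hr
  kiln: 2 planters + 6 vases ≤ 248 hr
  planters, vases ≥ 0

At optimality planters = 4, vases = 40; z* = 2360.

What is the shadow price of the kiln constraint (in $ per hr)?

9

At the optimum: labor uses 64 of 64 (binding); kiln uses 248 of 248 (binding).
From A_Bᵀ y = c: 6·y_labor + 2·y_kiln = 30; 1·y_labor + 6·y_kiln = 56.
This yields shadow prices y_labor = 2, y_kiln = 9.
Shadow price of kiln = 9.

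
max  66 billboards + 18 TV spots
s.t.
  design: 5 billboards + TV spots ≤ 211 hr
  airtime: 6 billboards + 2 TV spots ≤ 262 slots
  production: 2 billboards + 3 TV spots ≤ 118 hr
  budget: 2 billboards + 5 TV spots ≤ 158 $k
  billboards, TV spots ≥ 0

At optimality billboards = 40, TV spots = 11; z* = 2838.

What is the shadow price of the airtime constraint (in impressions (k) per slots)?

At the optimum: design uses 211 of 211 (binding); airtime uses 262 of 262 (binding); production uses 113 of 118 (slack = 5); budget uses 135 of 158 (slack = 23).
Since production, budget are not tight, their duals are 0.
The binding rows give the dual system: 5·y_design + 6·y_airtime = 66 and 1·y_design + 2·y_airtime = 18.
Solving: y_design = 6, y_airtime = 6.
Shadow price of airtime = 6.

6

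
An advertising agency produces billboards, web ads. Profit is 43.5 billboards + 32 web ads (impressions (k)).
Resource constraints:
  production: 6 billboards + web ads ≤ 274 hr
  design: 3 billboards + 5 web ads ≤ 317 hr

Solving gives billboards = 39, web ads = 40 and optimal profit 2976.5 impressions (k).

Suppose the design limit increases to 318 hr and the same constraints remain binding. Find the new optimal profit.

2982

Both production and design are binding at x*.
Dual feasibility on the basic columns requires 6·y_production + 3·y_design = 43.5, 1·y_production + 5·y_design = 32.
This yields shadow prices y_production = 4.5, y_design = 5.5.
Δz = y_design·Δb = 5.5 × (1) = 5.5, so new z* = 2976.5 + 5.5 = 2982.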